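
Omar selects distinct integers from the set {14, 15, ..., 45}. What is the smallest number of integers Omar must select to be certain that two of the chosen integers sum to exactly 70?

Group the elements by complementary pair {x, 70−x}: {25,45}, {26,44}, {27,43}, …, giving 10 two-element pairs; the single value 35 (it cannot pair with itself since the integers are distinct); and 11 integers whose partner 70−x falls outside [14,45].
Treating each of those 22 groups as a pigeonhole, one can pick one integer per group — 22 integers — with no two summing to 70.
The 23rd integer lands in an occupied pair, forcing a sum of 70.

23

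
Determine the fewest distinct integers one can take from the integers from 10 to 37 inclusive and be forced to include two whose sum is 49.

Two chosen integers sum to 49 exactly when both halves of some pair {x, 49−x} with 12 ≤ x ≤ 49−x ≤ 37 are chosen — 13 such pairs.
The remaining 2 elements (those with no distinct partner in range) can never complete a 49-sum, so the worst case takes all of them and one from each pair: 2 + 13 = 15.
The 16th integer has to be the second member of some pair, so 15 + 1 = 16.

16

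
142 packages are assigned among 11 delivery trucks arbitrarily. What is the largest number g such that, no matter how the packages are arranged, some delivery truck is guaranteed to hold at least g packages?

The 11 delivery trucks are the holes and the 142 packages are the pigeons.
If every delivery truck held at most 12 packages, the total would be at most 11 × 12 = 132, which is less than 142.
So some delivery truck holds at least ⌈142/11⌉ = 13 packages.

13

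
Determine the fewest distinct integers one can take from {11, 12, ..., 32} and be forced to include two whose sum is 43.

A set avoiding the sum 43 can contain at most one of each pair {x, 43−x}.
The integers 22, …, 32 (11 of them) are such a set: any two sum to at least 22+23 = 45 > 43.
Any 12th integer completes one of the 11 pairs, so 12 choices force a sum of 43.

12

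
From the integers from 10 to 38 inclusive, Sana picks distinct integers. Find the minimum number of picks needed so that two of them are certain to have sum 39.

20

Two chosen integers sum to 39 exactly when both halves of some pair {x, 39−x} with 10 ≤ x ≤ 39−x ≤ 29 are chosen — 10 such pairs.
The remaining 9 elements (those with no distinct partner in range) can never complete a 39-sum, so the worst case takes all of them and one from each pair: 9 + 10 = 19.
By the pigeonhole principle, the 20th integer has to be the second member of some pair, so 19 + 1 = 20.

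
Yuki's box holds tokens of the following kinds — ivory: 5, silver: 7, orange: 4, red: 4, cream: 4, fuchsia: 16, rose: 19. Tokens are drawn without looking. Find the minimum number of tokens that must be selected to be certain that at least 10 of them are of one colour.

An adversary could hand out at most 9 tokens per colour (5 colours run out sooner): 5 + 7 + 4 + 4 + 4 + 9 + 9 = 42 tokens and still no colour has 10.
One more token lands in a colour already at 9, so 43 draws are enough and 42 are not.

43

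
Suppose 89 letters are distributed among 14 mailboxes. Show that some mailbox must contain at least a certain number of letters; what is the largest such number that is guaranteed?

7

The 14 mailboxes are the holes and the 89 letters are the pigeons.
If every mailbox held at most 6 letters, the total would be at most 14 × 6 = 84, which is less than 89.
So some mailbox holds at least ⌈89/14⌉ = 7 letters.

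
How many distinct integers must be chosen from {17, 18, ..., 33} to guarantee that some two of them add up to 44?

13

Two chosen integers sum to 44 exactly when both halves of some pair {x, 44−x} with 17 ≤ x ≤ 44−x ≤ 27 are chosen — 5 such pairs.
The remaining 7 elements (those with no distinct partner in range) can never complete a 44-sum, so the worst case takes all of them and one from each pair: 7 + 5 = 12.
The 13th integer has to be the second member of some pair, so 12 + 1 = 13.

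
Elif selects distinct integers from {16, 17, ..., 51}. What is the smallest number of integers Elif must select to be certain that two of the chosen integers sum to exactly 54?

Group the elements by complementary pair {x, 54−x}: {16,38}, {17,37}, {18,36}, …, giving 11 two-element pairs, the single value 27 (it cannot pair with itself since the integers are distinct), and 13 integers whose partner 54−x falls outside [16,51].
By pigeonhole, treating each of those 25 groups as a pigeonhole, one can pick one integer per group — 25 integers — with no two summing to 54.
The 26th integer lands in an occupied pair, forcing a sum of 54.

26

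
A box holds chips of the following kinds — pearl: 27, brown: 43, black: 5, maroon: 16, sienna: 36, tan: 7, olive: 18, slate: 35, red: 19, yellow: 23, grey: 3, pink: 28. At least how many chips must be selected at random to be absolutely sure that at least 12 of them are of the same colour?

By pigeonhole, the 12 colours are the holes; the chips drawn are the pigeons.
To avoid 12 of any one colour, the worst case takes at most 11 of each colour, or every chip of a colour that has fewer than 11.
That gives 11 + 11 + 5 + 11 + 11 + 7 + 11 + 11 + 11 + 11 + 3 + 11 = 114 chips with no colour reaching 12.
The next chip forces some colour to 12, so 114 + 1 = 115.

115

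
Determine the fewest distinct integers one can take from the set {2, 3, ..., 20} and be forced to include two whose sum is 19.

12

Two chosen integers sum to 19 exactly when both halves of some pair {x, 19−x} with 2 ≤ x ≤ 19−x ≤ 17 are chosen — 8 such pairs.
The remaining 3 elements (those with no distinct partner in range) can never complete a 19-sum, so the worst case takes all of them and one from each pair: 3 + 8 = 11.
By pigeonhole, the 12th integer has to be the second member of some pair, so 11 + 1 = 12.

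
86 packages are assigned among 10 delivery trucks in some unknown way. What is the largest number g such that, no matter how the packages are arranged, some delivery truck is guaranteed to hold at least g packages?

The 10 delivery trucks are the holes and the 86 packages are the pigeons.
If every delivery truck held at most 8 packages, the total would be at most 10 × 8 = 80, which is less than 86.
So some delivery truck holds at least ⌈86/10⌉ = 9 packages.

9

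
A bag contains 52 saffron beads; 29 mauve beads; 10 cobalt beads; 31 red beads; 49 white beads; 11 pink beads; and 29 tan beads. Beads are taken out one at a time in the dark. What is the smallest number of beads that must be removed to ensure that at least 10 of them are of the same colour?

Put each drawn bead into a box by colour. The largest draw with every box below 10 takes min(count, 9) from each colour.
Σ min(cᵢ, 9) = 9 + 9 + 9 + 9 + 9 + 9 + 9 = 63.
Draw number 63 + 1 = 64 must push one box to 10.

64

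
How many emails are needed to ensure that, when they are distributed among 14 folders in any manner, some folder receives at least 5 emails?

57

With 56 emails one could put exactly 4 in each of the 14 folders, and no folder would reach 5.
By the pigeonhole principle, one more email must land in a folder that already has 4, giving it 5.
So 14 × 4 + 1 = 57 emails are required.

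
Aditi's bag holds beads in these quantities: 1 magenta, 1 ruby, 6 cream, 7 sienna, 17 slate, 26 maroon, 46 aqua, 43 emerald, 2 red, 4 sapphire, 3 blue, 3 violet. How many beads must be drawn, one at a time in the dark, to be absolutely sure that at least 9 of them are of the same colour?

The 12 colours are the holes; the beads drawn are the pigeons.
To avoid 9 of any one colour, the worst case takes at most 8 of each colour, or every bead of a colour that has fewer than 8.
That gives 1 + 1 + 6 + 7 + 8 + 8 + 8 + 8 + 2 + 4 + 3 + 3 = 59 beads with no colour reaching 9.
The next bead forces some colour to 9, so 59 + 1 = 60.

60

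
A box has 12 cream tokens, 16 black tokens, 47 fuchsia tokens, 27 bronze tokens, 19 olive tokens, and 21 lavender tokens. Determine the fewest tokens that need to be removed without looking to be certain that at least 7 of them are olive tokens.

130

In the worst case for collecting olive tokens, every non-olive token comes out first.
There are 12 + 16 + 47 + 27 + 21 = 123 non-olive tokens altogether.
After those, each further token must be olive, so 123 + 7 = 130 draws guarantee 7 olive tokens.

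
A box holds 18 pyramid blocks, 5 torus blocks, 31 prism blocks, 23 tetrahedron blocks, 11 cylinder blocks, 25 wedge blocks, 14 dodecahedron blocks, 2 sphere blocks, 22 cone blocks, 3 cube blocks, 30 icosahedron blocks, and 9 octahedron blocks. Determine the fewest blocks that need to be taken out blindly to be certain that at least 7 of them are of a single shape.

65

The 12 shapes are the holes; the blocks drawn are the pigeons.
To avoid 7 of any one shape, the worst case takes at most 6 of each shape, or every block of a shape that has fewer than 6.
That gives 6 + 5 + 6 + 6 + 6 + 6 + 6 + 2 + 6 + 3 + 6 + 6 = 64 blocks with no shape reaching 7.
The next block forces some shape to 7, so 64 + 1 = 65.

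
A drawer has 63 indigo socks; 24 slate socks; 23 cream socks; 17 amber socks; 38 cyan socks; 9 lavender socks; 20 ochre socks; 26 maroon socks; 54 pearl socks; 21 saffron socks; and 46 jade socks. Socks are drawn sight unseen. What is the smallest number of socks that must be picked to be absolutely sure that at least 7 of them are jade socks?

302

In the worst case for collecting jade socks, every non-jade sock comes out first.
There are 63 + 24 + 23 + 17 + 38 + 9 + 20 + 26 + 54 + 21 = 295 non-jade socks altogether.
After those, each further sock must be jade, so 295 + 7 = 302 draws guarantee 7 jade socks.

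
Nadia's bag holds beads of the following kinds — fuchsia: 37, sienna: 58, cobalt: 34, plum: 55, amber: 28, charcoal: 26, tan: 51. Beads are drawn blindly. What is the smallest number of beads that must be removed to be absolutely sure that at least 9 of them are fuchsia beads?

261

In the worst case for collecting fuchsia beads, every non-fuchsia bead comes out first.
There are 58 + 34 + 55 + 28 + 26 + 51 = 252 non-fuchsia beads altogether.
After those, each further bead must be fuchsia, so 252 + 9 = 261 draws guarantee 9 fuchsia beads.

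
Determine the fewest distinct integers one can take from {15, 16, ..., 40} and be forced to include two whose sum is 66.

20

A set avoiding the sum 66 can contain at most one of each pair {x, 66−x}, plus the 12 elements whose complement lies outside the range or equal to its own complement.
The integers 15, …, 33 (19 of them) are such a set: any two sum to at least 15+16 = 31 and at most 32+33 = 65 < 66.
Any 20th integer completes one of the 7 pairs, so 20 choices force a sum of 66.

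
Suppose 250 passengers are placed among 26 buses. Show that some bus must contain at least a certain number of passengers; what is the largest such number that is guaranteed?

10

By the pigeonhole principle, the 26 buses are the holes and the 250 passengers are the pigeons.
If every bus held at most 9 passengers, the total would be at most 26 × 9 = 234, which is less than 250.
So some bus holds at least ⌈250/26⌉ = 10 passengers.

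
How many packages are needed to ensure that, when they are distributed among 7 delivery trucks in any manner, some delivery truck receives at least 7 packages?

With 42 packages one could put exactly 6 in each of the 7 delivery trucks, and no delivery truck would reach 7.
By pigeonhole, one more package must land in a delivery truck that already has 6, giving it 7.
So 7 × 6 + 1 = 43 packages are required.

43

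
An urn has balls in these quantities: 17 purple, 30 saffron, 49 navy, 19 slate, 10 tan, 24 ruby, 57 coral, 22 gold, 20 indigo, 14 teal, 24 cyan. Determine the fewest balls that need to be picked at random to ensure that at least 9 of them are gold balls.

273

In the worst case for collecting gold balls, every non-gold ball comes out first.
There are 17 + 30 + 49 + 19 + 10 + 24 + 57 + 20 + 14 + 24 = 264 non-gold balls altogether.
After those, each further ball must be gold, so 264 + 9 = 273 draws guarantee 9 gold balls.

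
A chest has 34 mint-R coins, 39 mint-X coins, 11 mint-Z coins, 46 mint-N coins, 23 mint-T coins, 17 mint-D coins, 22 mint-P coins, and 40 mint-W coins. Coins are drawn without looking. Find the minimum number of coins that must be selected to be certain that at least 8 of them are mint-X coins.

In the worst case for collecting mint-X coins, every non-mint-X coin comes out first.
There are 34 + 11 + 46 + 23 + 17 + 22 + 40 = 193 non-mint-X coins altogether.
After those, each further coin must be mint-X, so 193 + 8 = 201 draws guarantee 8 mint-X coins.

201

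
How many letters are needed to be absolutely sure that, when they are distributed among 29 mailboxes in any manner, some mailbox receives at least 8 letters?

With 203 letters one could put exactly 7 in each of the 29 mailboxes, and no mailbox would reach 8.
By pigeonhole, one more letter must land in a mailbox that already has 7, giving it 8.
So 29 × 7 + 1 = 204 letters are required.

204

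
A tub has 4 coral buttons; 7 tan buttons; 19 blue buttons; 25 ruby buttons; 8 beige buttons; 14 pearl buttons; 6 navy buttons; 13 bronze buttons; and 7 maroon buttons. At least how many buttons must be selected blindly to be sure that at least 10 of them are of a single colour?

69

The 9 colours are the holes; the buttons drawn are the pigeons.
To avoid 10 of any one colour, the worst case takes at most 9 of each colour, or every button of a colour that has fewer than 9.
That gives 4 + 7 + 9 + 9 + 8 + 9 + 6 + 9 + 7 = 68 buttons with no colour reaching 10.
The next button forces some colour to 10, so 68 + 1 = 69.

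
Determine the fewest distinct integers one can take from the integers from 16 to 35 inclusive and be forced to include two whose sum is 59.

15

A set avoiding the sum 59 can contain at most one of each pair {x, 59−x}, plus the 8 elements whose complement lies outside the range.
The integers 16, …, 29 (14 of them) are such a set: any two sum to at least 16+17 = 33 and at most 28+29 = 57 < 59.
Any 15th integer completes one of the 6 pairs, so 15 choices force a sum of 59.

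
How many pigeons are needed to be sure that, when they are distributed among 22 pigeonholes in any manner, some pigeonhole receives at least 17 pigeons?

With 352 pigeons one could put exactly 16 in each of the 22 pigeonholes, and no pigeonhole would reach 17.
One more pigeon must land in a pigeonhole that already has 16, giving it 17.
So 22 × 16 + 1 = 353 pigeons are required.

353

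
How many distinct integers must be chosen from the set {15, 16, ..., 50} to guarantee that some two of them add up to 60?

Group the elements by complementary pair {x, 60−x}: {15,45}, {16,44}, {17,43}, …, giving 15 two-element pairs; the single value 30 (it cannot pair with itself since the integers are distinct); and 5 integers whose partner 60−x falls outside [15,50].
By the pigeonhole principle, treating each of those 21 groups as a pigeonhole, one can pick one integer per group — 21 integers — with no two summing to 60.
The 22nd integer lands in an occupied pair, forcing a sum of 60.

22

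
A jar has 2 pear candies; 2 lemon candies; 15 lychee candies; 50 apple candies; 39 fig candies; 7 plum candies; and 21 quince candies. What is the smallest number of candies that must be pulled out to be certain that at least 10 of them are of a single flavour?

48

By the pigeonhole principle, the 7 flavours are the holes; the candies drawn are the pigeons.
To avoid 10 of any one flavour, the worst case takes at most 9 of each flavour, or every candy of a flavour that has fewer than 9.
That gives 2 + 2 + 9 + 9 + 9 + 7 + 9 = 47 candies with no flavour reaching 10.
The next candy forces some flavour to 10, so 47 + 1 = 48.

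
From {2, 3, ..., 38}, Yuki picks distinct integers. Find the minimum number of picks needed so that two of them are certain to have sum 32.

A set avoiding the sum 32 can contain at most one of each pair {x, 32−x}, plus the 9 elements whose complement lies outside the range or equal to its own complement.
The integers 16, …, 38 (23 of them) are such a set: any two sum to at least 16+17 = 33 > 32.
Any 24th integer completes one of the 14 pairs, so 24 choices force a sum of 32.

24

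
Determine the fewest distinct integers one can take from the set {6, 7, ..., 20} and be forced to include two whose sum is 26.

9

Group the elements by complementary pair {x, 26−x}: {6,20}, {7,19}, {8,18}, …, giving 7 two-element pairs and the single value 13 (it cannot pair with itself since the integers are distinct).
By the pigeonhole principle, treating each of those 8 groups as a pigeonhole, one can pick one integer per group — 8 integers — with no two summing to 26.
The 9th integer lands in an occupied pair, forcing a sum of 26.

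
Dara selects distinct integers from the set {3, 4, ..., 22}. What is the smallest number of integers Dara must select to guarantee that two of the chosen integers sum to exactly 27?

12

Group the elements by complementary pair {x, 27−x}: {5,22}, {6,21}, {7,20}, …, giving 9 two-element pairs and 2 integers whose partner 27−x falls outside [3,22].
Treating each of those 11 groups as a pigeonhole, one can pick one integer per group — 11 integers — with no two summing to 27.
The 12th integer lands in an occupied pair, forcing a sum of 27.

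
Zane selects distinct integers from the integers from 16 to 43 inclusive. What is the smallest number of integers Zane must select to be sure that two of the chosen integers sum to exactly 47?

21

Two chosen integers sum to 47 exactly when both halves of some pair {x, 47−x} with 16 ≤ x ≤ 47−x ≤ 31 are chosen — 8 such pairs.
The remaining 12 elements (those with no distinct partner in range) can never complete a 47-sum, so the worst case takes all of them and one from each pair: 12 + 8 = 20.
By the pigeonhole principle, the 21st integer has to be the second member of some pair, so 20 + 1 = 21.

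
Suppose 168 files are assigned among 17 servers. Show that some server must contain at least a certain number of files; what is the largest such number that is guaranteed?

10

Pigeonhole: the 17 servers are the holes and the 168 files are the pigeons.
If every server held at most 9 files, the total would be at most 17 × 9 = 153, which is less than 168.
So some server holds at least ⌈168/17⌉ = 10 files.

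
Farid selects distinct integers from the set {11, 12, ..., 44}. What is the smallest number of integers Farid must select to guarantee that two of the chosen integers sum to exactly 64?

Two chosen integers sum to 64 exactly when both halves of some pair {x, 64−x} with 20 ≤ x ≤ 64−x ≤ 44 are chosen — 12 such pairs.
The remaining 10 elements (those with no distinct partner in range) can never complete a 64-sum, so the worst case takes all of them and one from each pair: 10 + 12 = 22.
Pigeonhole: the 23rd integer has to be the second member of some pair, so 22 + 1 = 23.

23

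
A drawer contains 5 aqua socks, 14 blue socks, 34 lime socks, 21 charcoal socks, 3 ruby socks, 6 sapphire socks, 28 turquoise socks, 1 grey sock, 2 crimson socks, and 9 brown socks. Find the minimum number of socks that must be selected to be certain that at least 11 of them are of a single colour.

The 10 colours are the holes; the socks drawn are the pigeons.
To avoid 11 of any one colour, the worst case takes at most 10 of each colour, or every sock of a colour that has fewer than 10.
That gives 5 + 10 + 10 + 10 + 3 + 6 + 10 + 1 + 2 + 9 = 66 socks with no colour reaching 11.
The next sock forces some colour to 11, so 66 + 1 = 67.

67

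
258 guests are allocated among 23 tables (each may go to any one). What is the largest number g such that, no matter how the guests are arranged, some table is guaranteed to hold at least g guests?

By the pigeonhole principle, the 23 tables are the holes and the 258 guests are the pigeons.
If every table held at most 11 guests, the total would be at most 23 × 11 = 253, which is less than 258.
So some table holds at least ⌈258/23⌉ = 12 guests.

12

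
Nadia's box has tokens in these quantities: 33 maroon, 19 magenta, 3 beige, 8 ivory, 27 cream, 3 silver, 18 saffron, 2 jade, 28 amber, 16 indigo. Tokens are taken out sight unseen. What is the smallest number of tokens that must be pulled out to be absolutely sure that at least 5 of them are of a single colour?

By the pigeonhole principle, the 10 colours are the holes; the tokens drawn are the pigeons.
To avoid 5 of any one colour, the worst case takes at most 4 of each colour, or every token of a colour that has fewer than 4.
That gives 4 + 4 + 3 + 4 + 4 + 3 + 4 + 2 + 4 + 4 = 36 tokens with no colour reaching 5.
The next token forces some colour to 5, so 36 + 1 = 37.

37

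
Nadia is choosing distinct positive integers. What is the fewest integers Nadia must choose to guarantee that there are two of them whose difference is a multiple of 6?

7

Integers whose pairwise differences are multiples of 6 are exactly those sharing a remainder mod 6. By the pigeonhole principle, the 6 residue classes mod 6 are the pigeonholes.
With 6 integers one could put 1 in each residue class and have no class reach 2.
The 7th integer pushes some class to 2, so 6·1 + 1 = 7.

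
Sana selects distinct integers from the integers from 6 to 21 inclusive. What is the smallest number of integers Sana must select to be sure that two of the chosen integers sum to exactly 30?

11

A set avoiding the sum 30 can contain at most one of each pair {x, 30−x}, plus the 4 elements whose complement lies outside the range or equal to its own complement.
The integers 6, …, 15 (10 of them) are such a set: any two sum to at least 6+7 = 13 and at most 14+15 = 29 < 30.
By the pigeonhole principle, any 11th integer completes one of the 6 pairs, so 11 choices force a sum of 30.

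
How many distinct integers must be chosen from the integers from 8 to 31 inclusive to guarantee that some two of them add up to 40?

A set avoiding the sum 40 can contain at most one of each pair {x, 40−x}, plus the 2 elements whose complement lies outside the range or equal to its own complement.
The integers 8, …, 20 (13 of them) are such a set: any two sum to at least 8+9 = 17 and at most 19+20 = 39 < 40.
Pigeonhole: any 14th integer completes one of the 11 pairs, so 14 choices force a sum of 40.

14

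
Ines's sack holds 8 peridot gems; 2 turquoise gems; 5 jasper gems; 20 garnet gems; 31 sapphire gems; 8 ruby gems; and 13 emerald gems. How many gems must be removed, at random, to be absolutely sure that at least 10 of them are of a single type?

An adversary could hand out at most 9 gems per type (4 types run out sooner): 8 + 2 + 5 + 9 + 9 + 8 + 9 = 50 gems and still no type has 10.
One more gem lands in a type already at 9, so 51 draws are enough and 50 are not.

51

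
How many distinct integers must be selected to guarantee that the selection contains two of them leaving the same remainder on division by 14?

By pigeonhole, the 14 residue classes mod 14 are the pigeonholes.
With 14 integers one could put 1 in each residue class and have no class reach 2.
The 15th integer pushes some class to 2, so 14·1 + 1 = 15.

15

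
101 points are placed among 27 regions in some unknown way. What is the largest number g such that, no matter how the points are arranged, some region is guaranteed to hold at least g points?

The 27 regions are the holes and the 101 points are the pigeons.
If every region held at most 3 points, the total would be at most 27 × 3 = 81, which is less than 101.
So some region holds at least ⌈101/27⌉ = 4 points.

4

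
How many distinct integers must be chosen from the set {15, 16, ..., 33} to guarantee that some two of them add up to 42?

A set avoiding the sum 42 can contain at most one of each pair {x, 42−x}, plus the 7 elements whose complement lies outside the range or equal to its own complement.
The integers 21, …, 33 (13 of them) are such a set: any two sum to at least 21+22 = 43 > 42.
Any 14th integer completes one of the 6 pairs, so 14 choices force a sum of 42.

14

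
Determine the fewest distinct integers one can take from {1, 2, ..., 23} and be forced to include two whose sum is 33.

17

A set avoiding the sum 33 can contain at most one of each pair {x, 33−x}, plus the 9 elements whose complement lies outside the range.
The integers 1, …, 16 (16 of them) are such a set: any two sum to at least 1+2 = 3 and at most 15+16 = 31 < 33.
Any 17th integer completes one of the 7 pairs, so 17 choices force a sum of 33.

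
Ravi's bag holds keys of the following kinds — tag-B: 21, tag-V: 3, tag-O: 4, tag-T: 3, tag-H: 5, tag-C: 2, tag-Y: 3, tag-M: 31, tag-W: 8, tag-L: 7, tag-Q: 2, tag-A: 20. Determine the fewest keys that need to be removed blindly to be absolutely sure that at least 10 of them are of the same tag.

By the pigeonhole principle, put each drawn key into a box by tag. The largest draw with every box below 10 takes min(count, 9) from each tag; tags with fewer than 9 contribute all they have.
Σ min(cᵢ, 9) = 9 + 3 + 4 + 3 + 5 + 2 + 3 + 9 + 8 + 7 + 2 + 9 = 64.
Draw number 64 + 1 = 65 must push one box to 10.

65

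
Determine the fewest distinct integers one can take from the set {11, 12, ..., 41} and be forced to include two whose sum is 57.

19

A set avoiding the sum 57 can contain at most one of each pair {x, 57−x}, plus the 5 elements whose complement lies outside the range.
The integers 11, …, 28 (18 of them) are such a set: any two sum to at least 11+12 = 23 and at most 27+28 = 55 < 57.
Any 19th integer completes one of the 13 pairs, so 19 choices force a sum of 57.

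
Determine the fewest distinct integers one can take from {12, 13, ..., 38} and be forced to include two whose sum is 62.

A set avoiding the sum 62 can contain at most one of each pair {x, 62−x}, plus the 13 elements whose complement lies outside the range or equal to its own complement.
The integers 12, …, 31 (20 of them) are such a set: any two sum to at least 12+13 = 25 and at most 30+31 = 61 < 62.
Pigeonhole: any 21st integer completes one of the 7 pairs, so 21 choices force a sum of 62.

21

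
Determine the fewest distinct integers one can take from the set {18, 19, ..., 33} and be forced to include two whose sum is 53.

A set avoiding the sum 53 can contain at most one of each pair {x, 53−x}, plus the 2 elements whose complement lies outside the range.
The integers 18, …, 26 (9 of them) are such a set: any two sum to at least 18+19 = 37 and at most 25+26 = 51 < 53.
Any 10th integer completes one of the 7 pairs, so 10 choices force a sum of 53.

10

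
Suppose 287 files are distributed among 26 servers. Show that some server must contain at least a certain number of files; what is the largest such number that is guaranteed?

The 26 servers are the holes and the 287 files are the pigeons.
If every server held at most 11 files, the total would be at most 26 × 11 = 286, which is less than 287.
So some server holds at least ⌈287/26⌉ = 12 files.

12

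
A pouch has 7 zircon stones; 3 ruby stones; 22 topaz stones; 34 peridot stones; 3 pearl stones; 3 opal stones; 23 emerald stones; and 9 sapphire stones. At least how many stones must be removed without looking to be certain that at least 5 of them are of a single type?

30

Pigeonhole: the 8 types are the holes; the stones drawn are the pigeons.
To avoid 5 of any one type, the worst case takes at most 4 of each type, or every stone of a type that has fewer than 4.
That gives 4 + 3 + 4 + 4 + 3 + 3 + 4 + 4 = 29 stones with no type reaching 5.
The next stone forces some type to 5, so 29 + 1 = 30.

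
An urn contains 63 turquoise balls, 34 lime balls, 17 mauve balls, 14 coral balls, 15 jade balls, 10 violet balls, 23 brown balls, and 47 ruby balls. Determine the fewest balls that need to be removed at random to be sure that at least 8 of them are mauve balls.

214

In the worst case for collecting mauve balls, every non-mauve ball comes out first.
There are 63 + 34 + 14 + 15 + 10 + 23 + 47 = 206 non-mauve balls altogether.
After those, each further ball must be mauve, so 206 + 8 = 214 draws guarantee 8 mauve balls.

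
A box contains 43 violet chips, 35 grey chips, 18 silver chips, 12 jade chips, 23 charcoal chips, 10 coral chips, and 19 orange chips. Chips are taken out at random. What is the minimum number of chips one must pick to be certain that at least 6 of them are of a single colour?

36

An adversary could hand out at most 5 chips per colour: 5 + 5 + 5 + 5 + 5 + 5 + 5 = 35 chips and still no colour has 6.
One more chip lands in a colour already at 5, so 36 draws are enough and 35 are not.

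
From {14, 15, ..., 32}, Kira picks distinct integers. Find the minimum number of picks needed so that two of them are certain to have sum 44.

Group the elements by complementary pair {x, 44−x}: {14,30}, {15,29}, {16,28}, …, giving 8 two-element pairs, the single value 22 (it cannot pair with itself since the integers are distinct), and 2 integers whose partner 44−x falls outside [14,32].
By pigeonhole, treating each of those 11 groups as a pigeonhole, one can pick one integer per group — 11 integers — with no two summing to 44.
The 12th integer lands in an occupied pair, forcing a sum of 44.

12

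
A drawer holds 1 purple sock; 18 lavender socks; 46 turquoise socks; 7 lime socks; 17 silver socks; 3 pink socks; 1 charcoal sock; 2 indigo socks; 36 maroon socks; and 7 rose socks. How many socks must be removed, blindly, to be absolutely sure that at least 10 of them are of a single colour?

58

An adversary could hand out at most 9 socks per colour (6 colours run out sooner): 1 + 9 + 9 + 7 + 9 + 3 + 1 + 2 + 9 + 7 = 57 socks and still no colour has 10.
By pigeonhole, one more sock lands in a colour already at 9, so 58 draws are enough and 57 are not.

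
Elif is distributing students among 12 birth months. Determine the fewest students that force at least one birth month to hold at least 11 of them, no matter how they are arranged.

121

With 120 students one could put exactly 10 in each of the 12 birth months, and no birth month would reach 11.
By the pigeonhole principle, one more student must land in a birth month that already has 10, giving it 11.
So 12 × 10 + 1 = 121 students are required.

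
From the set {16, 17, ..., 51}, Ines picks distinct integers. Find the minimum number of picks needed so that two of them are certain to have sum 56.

Two chosen integers sum to 56 exactly when both halves of some pair {x, 56−x} with 16 ≤ x ≤ 56−x ≤ 40 are chosen — 12 such pairs.
The remaining 12 elements (those with no distinct partner in range) can never complete a 56-sum, so the worst case takes all of them and one from each pair: 12 + 12 = 24.
The 25th integer has to be the second member of some pair, so 24 + 1 = 25.

25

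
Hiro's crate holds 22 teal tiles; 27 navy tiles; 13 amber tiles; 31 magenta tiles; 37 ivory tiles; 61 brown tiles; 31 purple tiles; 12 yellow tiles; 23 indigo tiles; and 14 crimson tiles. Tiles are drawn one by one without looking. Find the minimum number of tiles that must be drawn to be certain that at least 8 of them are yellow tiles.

267

In the worst case for collecting yellow tiles, every non-yellow tile comes out first.
There are 22 + 27 + 13 + 31 + 37 + 61 + 31 + 23 + 14 = 259 non-yellow tiles altogether.
After those, each further tile must be yellow, so 259 + 8 = 267 draws guarantee 8 yellow tiles.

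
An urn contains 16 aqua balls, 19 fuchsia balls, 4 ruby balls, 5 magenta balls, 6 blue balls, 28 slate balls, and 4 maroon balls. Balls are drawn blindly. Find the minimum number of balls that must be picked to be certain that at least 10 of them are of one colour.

Pigeonhole: the 7 colours are the holes; the balls drawn are the pigeons.
To avoid 10 of any one colour, the worst case takes at most 9 of each colour, or every ball of a colour that has fewer than 9.
That gives 9 + 9 + 4 + 5 + 6 + 9 + 4 = 46 balls with no colour reaching 10.
The next ball forces some colour to 10, so 46 + 1 = 47.

47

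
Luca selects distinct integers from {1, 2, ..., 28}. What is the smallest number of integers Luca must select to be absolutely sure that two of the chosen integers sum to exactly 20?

Group the elements by complementary pair {x, 20−x}: {1,19}, {2,18}, {3,17}, …, giving 9 two-element pairs, the single value 10 (it cannot pair with itself since the integers are distinct), and 9 integers whose partner 20−x falls outside [1,28].
Treating each of those 19 groups as a pigeonhole, one can pick one integer per group — 19 integers — with no two summing to 20.
The 20th integer lands in an occupied pair, forcing a sum of 20.

20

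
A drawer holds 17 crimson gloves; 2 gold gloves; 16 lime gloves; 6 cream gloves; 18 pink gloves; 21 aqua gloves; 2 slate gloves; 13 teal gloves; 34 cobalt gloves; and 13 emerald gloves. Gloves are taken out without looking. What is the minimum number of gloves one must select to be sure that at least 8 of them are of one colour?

60

An adversary could hand out at most 7 gloves per colour (gold, cream, slate run out sooner): 7 + 2 + 7 + 6 + 7 + 7 + 2 + 7 + 7 + 7 = 59 gloves and still no colour has 8.
By pigeonhole, one more glove lands in a colour already at 7, so 60 draws are enough and 59 are not.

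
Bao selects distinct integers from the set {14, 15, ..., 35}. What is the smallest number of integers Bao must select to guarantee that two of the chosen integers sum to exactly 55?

15

Two chosen integers sum to 55 exactly when both halves of some pair {x, 55−x} with 20 ≤ x ≤ 55−x ≤ 35 are chosen — 8 such pairs.
The remaining 6 elements (those with no distinct partner in range) can never complete a 55-sum, so the worst case takes all of them and one from each pair: 6 + 8 = 14.
By the pigeonhole principle, the 15th integer has to be the second member of some pair, so 14 + 1 = 15.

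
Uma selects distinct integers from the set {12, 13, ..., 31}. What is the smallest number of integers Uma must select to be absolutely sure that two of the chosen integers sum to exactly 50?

A set avoiding the sum 50 can contain at most one of each pair {x, 50−x}, plus the 8 elements whose complement lies outside the range or equal to its own complement.
The integers 12, …, 25 (14 of them) are such a set: any two sum to at least 12+13 = 25 and at most 24+25 = 49 < 50.
Any 15th integer completes one of the 6 pairs, so 15 choices force a sum of 50.

15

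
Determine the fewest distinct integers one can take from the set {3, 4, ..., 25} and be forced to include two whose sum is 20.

Group the elements by complementary pair {x, 20−x}: {3,17}, {4,16}, {5,15}, …, giving 7 two-element pairs, the single value 10 (it cannot pair with itself since the integers are distinct), and 8 integers whose partner 20−x falls outside [3,25].
Treating each of those 16 groups as a pigeonhole, one can pick one integer per group — 16 integers — with no two summing to 20.
The 17th integer lands in an occupied pair, forcing a sum of 20.

17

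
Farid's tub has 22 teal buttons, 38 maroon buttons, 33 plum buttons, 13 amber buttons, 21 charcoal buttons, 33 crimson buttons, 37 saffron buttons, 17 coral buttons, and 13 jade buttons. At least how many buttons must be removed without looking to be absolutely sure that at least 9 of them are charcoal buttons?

In the worst case for collecting charcoal buttons, every non-charcoal button comes out first.
There are 22 + 38 + 33 + 13 + 33 + 37 + 17 + 13 = 206 non-charcoal buttons altogether.
After those, each further button must be charcoal, so 206 + 9 = 215 draws guarantee 9 charcoal buttons.

215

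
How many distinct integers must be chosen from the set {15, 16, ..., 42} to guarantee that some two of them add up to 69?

A set avoiding the sum 69 can contain at most one of each pair {x, 69−x}, plus the 12 elements whose complement lies outside the range.
The integers 15, …, 34 (20 of them) are such a set: any two sum to at least 15+16 = 31 and at most 33+34 = 67 < 69.
By the pigeonhole principle, any 21st integer completes one of the 8 pairs, so 21 choices force a sum of 69.

21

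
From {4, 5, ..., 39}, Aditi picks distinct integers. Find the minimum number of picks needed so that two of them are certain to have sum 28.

Two chosen integers sum to 28 exactly when both halves of some pair {x, 28−x} with 4 ≤ x ≤ 28−x ≤ 24 are chosen — 10 such pairs.
The remaining 16 elements (those with no distinct partner in range) can never complete a 28-sum, so the worst case takes all of them and one from each pair: 16 + 10 = 26.
The 27th integer has to be the second member of some pair, so 26 + 1 = 27.

27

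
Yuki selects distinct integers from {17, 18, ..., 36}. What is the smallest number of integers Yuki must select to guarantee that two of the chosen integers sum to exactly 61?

15

A set avoiding the sum 61 can contain at most one of each pair {x, 61−x}, plus the 8 elements whose complement lies outside the range.
The integers 17, …, 30 (14 of them) are such a set: any two sum to at least 17+18 = 35 and at most 29+30 = 59 < 61.
Any 15th integer completes one of the 6 pairs, so 15 choices force a sum of 61.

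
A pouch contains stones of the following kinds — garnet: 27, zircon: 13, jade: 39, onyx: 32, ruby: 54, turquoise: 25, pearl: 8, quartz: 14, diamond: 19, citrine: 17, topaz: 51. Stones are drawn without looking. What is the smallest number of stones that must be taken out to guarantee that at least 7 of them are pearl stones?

298

In the worst case for collecting pearl stones, every non-pearl stone comes out first.
There are 27 + 13 + 39 + 32 + 54 + 25 + 14 + 19 + 17 + 51 = 291 non-pearl stones altogether.
After those, each further stone must be pearl, so 291 + 7 = 298 draws guarantee 7 pearl stones.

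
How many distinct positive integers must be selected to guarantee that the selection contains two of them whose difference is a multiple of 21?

Integers whose pairwise differences are multiples of 21 are exactly those sharing a remainder mod 21. By the pigeonhole principle, the 21 residue classes mod 21 are the pigeonholes.
With 21 integers one could put 1 in each residue class and have no class reach 2.
The 22nd integer pushes some class to 2, so 21·1 + 1 = 22.

22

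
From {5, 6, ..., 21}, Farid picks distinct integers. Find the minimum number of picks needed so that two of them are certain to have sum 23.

11

Group the elements by complementary pair {x, 23−x}: {5,18}, {6,17}, {7,16}, …, giving 7 two-element pairs and 3 integers whose partner 23−x falls outside [5,21].
Treating each of those 10 groups as a pigeonhole, one can pick one integer per group — 10 integers — with no two summing to 23.
The 11th integer lands in an occupied pair, forcing a sum of 23.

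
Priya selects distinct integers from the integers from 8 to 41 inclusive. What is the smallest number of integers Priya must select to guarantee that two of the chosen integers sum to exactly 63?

A set avoiding the sum 63 can contain at most one of each pair {x, 63−x}, plus the 14 elements whose complement lies outside the range.
The integers 8, …, 31 (24 of them) are such a set: any two sum to at least 8+9 = 17 and at most 30+31 = 61 < 63.
Any 25th integer completes one of the 10 pairs, so 25 choices force a sum of 63.

25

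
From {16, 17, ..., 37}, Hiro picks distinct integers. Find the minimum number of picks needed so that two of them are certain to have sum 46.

16

A set avoiding the sum 46 can contain at most one of each pair {x, 46−x}, plus the 8 elements whose complement lies outside the range or equal to its own complement.
The integers 23, …, 37 (15 of them) are such a set: any two sum to at least 23+24 = 47 > 46.
Any 16th integer completes one of the 7 pairs, so 16 choices force a sum of 46.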